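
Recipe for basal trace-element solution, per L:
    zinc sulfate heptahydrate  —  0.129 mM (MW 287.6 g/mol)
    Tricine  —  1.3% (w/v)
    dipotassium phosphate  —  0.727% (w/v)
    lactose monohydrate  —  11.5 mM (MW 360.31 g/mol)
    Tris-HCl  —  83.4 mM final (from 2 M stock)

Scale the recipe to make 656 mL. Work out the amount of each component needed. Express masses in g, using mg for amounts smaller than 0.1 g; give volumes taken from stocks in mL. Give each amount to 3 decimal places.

zinc sulfate heptahydrate 24.338 mg; Tricine 8.528 g; dipotassium phosphate 4.769 g; lactose monohydrate 2.718 g; Tris-HCl 27.355 mL

Scale factor relative to 1 L: 0.656.
zinc sulfate heptahydrate: 0.129 mmol/L × 287.6 mg/mmol × 0.656 L = 24.338 mg
Tricine: 1.3 g per 100 mL × 656 mL ÷ 100 = 8.528 g
dipotassium phosphate: 0.727 g per 100 mL × 656 mL ÷ 100 = 4.769 g
lactose monohydrate: 11.5 mmol/L × 360.31 g/mol × 0.656 L ÷ 1000 = 2.718 g
Tris-HCl: dilute stock: 83.4 mM × 656 mL ÷ 2000 mM = 27.355 mL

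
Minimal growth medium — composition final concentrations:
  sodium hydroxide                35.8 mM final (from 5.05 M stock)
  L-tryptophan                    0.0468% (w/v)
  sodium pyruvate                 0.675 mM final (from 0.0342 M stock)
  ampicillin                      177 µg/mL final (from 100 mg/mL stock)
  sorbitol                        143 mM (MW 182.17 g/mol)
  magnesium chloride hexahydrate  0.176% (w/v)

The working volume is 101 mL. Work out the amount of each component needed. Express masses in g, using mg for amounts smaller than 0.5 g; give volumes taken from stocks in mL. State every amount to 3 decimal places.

sodium hydroxide 0.716 mL; L-tryptophan 47.268 mg; sodium pyruvate 1.993 mL; ampicillin 0.179 mL; sorbitol 2.631 g; magnesium chloride hexahydrate 177.760 mg

Working volume: 101 mL = 0.101 L.
sodium hydroxide: V = C2·V2/C1 = 35.8 mM × 101 mL ÷ 5050 mM = 0.716 mL
L-tryptophan: 0.0468% w/v = 0.468 g/L → 0.468 × 0.101 L = 0.047268 g = 47.268 mg
sodium pyruvate: dilute stock: 0.675 mM × 101 mL ÷ 34.2 mM = 1.993 mL
ampicillin: V = C2·V2/C1 = 177 µg/mL × 101 mL ÷ 100000 µg/mL = 0.179 mL
sorbitol: 143 mmol/L × 182.17 g/mol × 0.101 L ÷ 1000 = 2.631 g
magnesium chloride hexahydrate: 0.176% w/v = 1.76 g/L → 1.76 × 0.101 L = 0.17776 g = 177.760 mg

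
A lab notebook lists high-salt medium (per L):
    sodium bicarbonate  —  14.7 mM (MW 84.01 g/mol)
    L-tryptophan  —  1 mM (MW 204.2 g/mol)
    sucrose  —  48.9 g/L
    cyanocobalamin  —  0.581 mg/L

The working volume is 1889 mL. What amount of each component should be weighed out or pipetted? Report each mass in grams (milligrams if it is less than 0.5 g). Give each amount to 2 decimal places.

sodium bicarbonate 2.33 g; L-tryptophan 385.73 mg; sucrose 92.37 g; cyanocobalamin 1.10 mg

Working volume: 1889 mL = 1.889 L.
sodium bicarbonate: 14.7 mmol/L × 84.01 g/mol × 1.889 L ÷ 1000 = 2.33 g
L-tryptophan: 1 mmol/L × 204.2 mg/mmol × 1.889 L = 385.73 mg
sucrose: 48.9 g/L × 1.889 L = 92.37 g
cyanocobalamin: 0.581 mg/L × 1.889 L = 1.10 mg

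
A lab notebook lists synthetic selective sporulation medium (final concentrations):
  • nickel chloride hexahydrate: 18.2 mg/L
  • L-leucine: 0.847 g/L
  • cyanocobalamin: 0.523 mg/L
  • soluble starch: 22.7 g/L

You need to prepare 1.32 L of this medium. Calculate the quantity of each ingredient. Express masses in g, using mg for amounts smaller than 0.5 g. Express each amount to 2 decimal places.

nickel chloride hexahydrate 24.02 mg; L-leucine 1.12 g; cyanocobalamin 0.69 mg; soluble starch 29.96 g

Scale factor relative to 1 L: 1.32.
nickel chloride hexahydrate: 18.2 mg/L × 1.32 L = 24.02 mg
L-leucine: 0.847 g/L × 1.32 L = 1.12 g
cyanocobalamin: 0.523 mg/L × 1.32 L = 0.69 mg
soluble starch: 22.7 g/L × 1.32 L = 29.96 g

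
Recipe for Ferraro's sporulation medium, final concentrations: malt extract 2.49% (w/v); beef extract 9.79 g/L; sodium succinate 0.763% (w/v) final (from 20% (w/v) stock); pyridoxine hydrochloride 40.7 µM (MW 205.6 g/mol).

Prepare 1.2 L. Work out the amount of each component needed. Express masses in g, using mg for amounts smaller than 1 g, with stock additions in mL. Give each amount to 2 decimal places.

malt extract 29.88 g; beef extract 11.75 g; sodium succinate 45.78 mL; pyridoxine hydrochloride 10.04 mg

Working volume: 1.2 L.
malt extract: 2.49% w/v = 24.9 g/L → 24.9 × 1.2 L = 29.88 g
beef extract: 9.79 g/L × 1.2 L = 11.75 g
sodium succinate: V = C2·V2/C1 = 0.763% ÷ 20% × 1200 mL = 45.78 mL
pyridoxine hydrochloride: 40.7 µmol/L × 205.6 g/mol × 1.2 L ÷ 1000 = 10.04 mg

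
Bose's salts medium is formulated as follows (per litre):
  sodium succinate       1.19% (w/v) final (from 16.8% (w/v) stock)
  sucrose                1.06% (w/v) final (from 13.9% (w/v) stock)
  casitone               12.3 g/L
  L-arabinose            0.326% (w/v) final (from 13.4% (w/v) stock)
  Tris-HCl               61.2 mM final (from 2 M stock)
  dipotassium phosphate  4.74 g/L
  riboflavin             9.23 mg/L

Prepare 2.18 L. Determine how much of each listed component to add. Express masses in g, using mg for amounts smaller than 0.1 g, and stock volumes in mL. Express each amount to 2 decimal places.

sodium succinate 154.42 mL; sucrose 166.24 mL; casitone 26.81 g; L-arabinose 53.04 mL; Tris-HCl 66.71 mL; dipotassium phosphate 10.33 g; riboflavin 20.12 mg

Scale factor relative to 1 L: 2.18.
sodium succinate: C1V1 = C2V2 → 1.19% ÷ 16.8% × 2180 mL = 154.42 mL
sucrose: dilute stock: 1.06% ÷ 13.9% × 2180 mL = 166.24 mL
casitone: 12.3 g/L × 2.18 L = 26.81 g
L-arabinose: dilute stock: 0.326% ÷ 13.4% × 2180 mL = 53.04 mL
Tris-HCl: C1V1 = C2V2 → 61.2 mM × 2180 mL ÷ 2000 mM = 66.71 mL
dipotassium phosphate: 4.74 g/L × 2.18 L = 10.33 g
riboflavin: 9.23 mg/L × 2.18 L = 20.12 mg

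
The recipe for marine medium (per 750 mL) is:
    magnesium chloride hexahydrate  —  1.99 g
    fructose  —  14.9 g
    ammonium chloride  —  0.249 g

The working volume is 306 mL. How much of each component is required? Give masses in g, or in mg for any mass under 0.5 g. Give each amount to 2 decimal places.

Scale factor = 306 mL / 750 mL = 0.408.
magnesium chloride hexahydrate: 1.99 g × (306 mL / 750 mL) = 0.81 g
fructose: 14.9 g × (306 mL / 750 mL) = 6.08 g
ammonium chloride: 0.249 g × (306 mL / 750 mL) = 0.101592 g = 101.59 mg

magnesium chloride hexahydrate 0.81 g; fructose 6.08 g; ammonium chloride 101.59 mg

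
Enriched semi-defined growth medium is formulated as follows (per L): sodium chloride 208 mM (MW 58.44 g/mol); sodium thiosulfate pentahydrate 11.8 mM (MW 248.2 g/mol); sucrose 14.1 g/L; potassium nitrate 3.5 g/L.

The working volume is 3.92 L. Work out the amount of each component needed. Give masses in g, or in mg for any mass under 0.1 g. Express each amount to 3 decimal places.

Working volume: 3.92 L.
sodium chloride: 208 mmol/L × 58.44 g/mol × 3.92 L ÷ 1000 = 47.650 g
sodium thiosulfate pentahydrate: 11.8 mmol/L × 248.2 g/mol × 3.92 L ÷ 1000 = 11.481 g
sucrose: 14.1 g/L × 3.92 L = 55.272 g
potassium nitrate: 3.5 g/L × 3.92 L = 13.720 g

sodium chloride 47.650 g; sodium thiosulfate pentahydrate 11.481 g; sucrose 55.272 g; potassium nitrate 13.720 g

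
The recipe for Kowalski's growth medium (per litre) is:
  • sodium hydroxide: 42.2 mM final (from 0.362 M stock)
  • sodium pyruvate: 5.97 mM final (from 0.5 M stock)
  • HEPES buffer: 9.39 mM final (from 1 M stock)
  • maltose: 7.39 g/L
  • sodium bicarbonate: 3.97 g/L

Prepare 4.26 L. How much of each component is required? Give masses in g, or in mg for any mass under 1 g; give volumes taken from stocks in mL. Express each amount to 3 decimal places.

sodium hydroxide 496.608 mL; sodium pyruvate 50.864 mL; HEPES buffer 40.001 mL; maltose 31.481 g; sodium bicarbonate 16.912 g

Working volume: 4.26 L.
sodium hydroxide: dilute stock: 42.2 mM × 4260 mL ÷ 362 mM = 496.608 mL
sodium pyruvate: C1V1 = C2V2 → 5.97 mM × 4260 mL ÷ 500 mM = 50.864 mL
HEPES buffer: V = C2·V2/C1 = 9.39 mM × 4260 mL ÷ 1000 mM = 40.001 mL
maltose: 7.39 g/L × 4.26 L = 31.481 g
sodium bicarbonate: 3.97 g/L × 4.26 L = 16.912 g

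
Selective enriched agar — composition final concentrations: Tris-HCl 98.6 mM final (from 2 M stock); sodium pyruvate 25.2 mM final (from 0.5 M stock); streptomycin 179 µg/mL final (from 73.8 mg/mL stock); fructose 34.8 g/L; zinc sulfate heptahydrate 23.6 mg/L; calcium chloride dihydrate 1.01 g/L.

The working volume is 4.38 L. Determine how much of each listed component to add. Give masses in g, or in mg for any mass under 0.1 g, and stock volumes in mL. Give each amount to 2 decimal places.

Working volume: 4.38 L.
Tris-HCl: V = C2·V2/C1 = 98.6 mM × 4380 mL ÷ 2000 mM = 215.93 mL
sodium pyruvate: dilute stock: 25.2 mM × 4380 mL ÷ 500 mM = 220.75 mL
streptomycin: C1V1 = C2V2 → 179 µg/mL × 4380 mL ÷ 73800 µg/mL = 10.62 mL
fructose: 34.8 g/L × 4.38 L = 152.42 g
zinc sulfate heptahydrate: 23.6 mg/L × 4.38 L = 103.368 mg = 0.10 g
calcium chloride dihydrate: 1.01 g/L × 4.38 L = 4.42 g

Tris-HCl 215.93 mL; sodium pyruvate 220.75 mL; streptomycin 10.62 mL; fructose 152.42 g; zinc sulfate heptahydrate 0.10 g; calcium chloride dihydrate 4.42 g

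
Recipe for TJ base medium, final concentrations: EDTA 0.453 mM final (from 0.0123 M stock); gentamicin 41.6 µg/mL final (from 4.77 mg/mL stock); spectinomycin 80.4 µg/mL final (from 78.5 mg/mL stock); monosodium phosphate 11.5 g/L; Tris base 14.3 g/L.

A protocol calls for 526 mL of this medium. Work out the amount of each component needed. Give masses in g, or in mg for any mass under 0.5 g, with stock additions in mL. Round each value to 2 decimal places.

EDTA 19.37 mL; gentamicin 4.59 mL; spectinomycin 0.54 mL; monosodium phosphate 6.05 g; Tris base 7.52 g

Working volume: 526 mL = 0.526 L.
EDTA: V = C2·V2/C1 = 0.453 mM × 526 mL ÷ 12.3 mM = 19.37 mL
gentamicin: C1V1 = C2V2 → 41.6 µg/mL × 526 mL ÷ 4770 µg/mL = 4.59 mL
spectinomycin: C1V1 = C2V2 → 80.4 µg/mL × 526 mL ÷ 78500 µg/mL = 0.54 mL
monosodium phosphate: 11.5 g/L × 0.526 L = 6.05 g
Tris base: 14.3 g/L × 0.526 L = 7.52 g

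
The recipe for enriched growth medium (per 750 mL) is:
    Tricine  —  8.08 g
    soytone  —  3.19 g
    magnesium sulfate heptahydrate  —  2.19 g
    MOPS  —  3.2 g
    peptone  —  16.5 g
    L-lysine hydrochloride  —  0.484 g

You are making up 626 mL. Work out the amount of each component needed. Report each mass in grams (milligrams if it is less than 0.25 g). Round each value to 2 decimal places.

Tricine 6.74 g; soytone 2.66 g; magnesium sulfate heptahydrate 1.83 g; MOPS 2.67 g; peptone 13.77 g; L-lysine hydrochloride 0.40 g

Scale factor = 626 mL / 750 mL = 0.834667.
Tricine: 8.08 g × (626 mL / 750 mL) = 6.74 g
soytone: 3.19 g × (626 mL / 750 mL) = 2.66 g
magnesium sulfate heptahydrate: 2.19 g × (626 mL / 750 mL) = 1.83 g
MOPS: 3.2 g × (626 mL / 750 mL) = 2.67 g
peptone: 16.5 g × (626 mL / 750 mL) = 13.77 g
L-lysine hydrochloride: 0.484 g × (626 mL / 750 mL) = 0.40 g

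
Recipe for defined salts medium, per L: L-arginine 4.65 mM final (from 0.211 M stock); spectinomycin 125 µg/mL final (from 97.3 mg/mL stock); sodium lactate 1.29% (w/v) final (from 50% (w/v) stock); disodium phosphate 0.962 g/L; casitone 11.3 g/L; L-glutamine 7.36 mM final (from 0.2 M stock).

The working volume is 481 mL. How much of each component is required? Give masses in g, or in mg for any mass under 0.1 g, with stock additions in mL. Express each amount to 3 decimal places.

Working volume: 481 mL = 0.481 L.
L-arginine: V = C2·V2/C1 = 4.65 mM × 481 mL ÷ 211 mM = 10.600 mL
spectinomycin: dilute stock: 125 µg/mL × 481 mL ÷ 97300 µg/mL = 0.618 mL
sodium lactate: V = C2·V2/C1 = 1.29% ÷ 50% × 481 mL = 12.410 mL
disodium phosphate: 0.962 g/L × 0.481 L = 0.463 g
casitone: 11.3 g/L × 0.481 L = 5.435 g
L-glutamine: dilute stock: 7.36 mM × 481 mL ÷ 200 mM = 17.701 mL

L-arginine 10.600 mL; spectinomycin 0.618 mL; sodium lactate 12.410 mL; disodium phosphate 0.463 g; casitone 5.435 g; L-glutamine 17.701 mL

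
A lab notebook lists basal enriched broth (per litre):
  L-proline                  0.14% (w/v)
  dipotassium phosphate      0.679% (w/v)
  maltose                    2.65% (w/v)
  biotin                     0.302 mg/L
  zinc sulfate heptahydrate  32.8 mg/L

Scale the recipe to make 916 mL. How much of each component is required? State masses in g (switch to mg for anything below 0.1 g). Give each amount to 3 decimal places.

Scale factor relative to 1 L: 0.916.
L-proline: 0.14 g per 100 mL × 916 mL ÷ 100 = 1.282 g
dipotassium phosphate: 0.679 g per 100 mL × 916 mL ÷ 100 = 6.220 g
maltose: 2.65% w/v = 26.5 g/L → 26.5 × 0.916 L = 24.274 g
biotin: 0.302 mg/L × 0.916 L = 0.277 mg
zinc sulfate heptahydrate: 32.8 mg/L × 0.916 L = 30.045 mg

L-proline 1.282 g; dipotassium phosphate 6.220 g; maltose 24.274 g; biotin 0.277 mg; zinc sulfate heptahydrate 30.045 mg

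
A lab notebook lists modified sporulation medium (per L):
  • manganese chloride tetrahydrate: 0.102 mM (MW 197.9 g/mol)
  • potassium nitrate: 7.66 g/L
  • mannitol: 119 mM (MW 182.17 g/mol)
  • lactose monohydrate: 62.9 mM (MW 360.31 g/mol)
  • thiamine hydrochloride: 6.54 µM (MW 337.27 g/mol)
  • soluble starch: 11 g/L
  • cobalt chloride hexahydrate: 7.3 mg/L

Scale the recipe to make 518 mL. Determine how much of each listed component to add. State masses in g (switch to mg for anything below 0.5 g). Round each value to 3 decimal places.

Working volume: 518 mL = 0.518 L.
manganese chloride tetrahydrate: 0.102 mmol/L × 197.9 mg/mmol × 0.518 L = 10.456 mg
potassium nitrate: 7.66 g/L × 0.518 L = 3.968 g
mannitol: 119 mmol/L × 182.17 g/mol × 0.518 L ÷ 1000 = 11.229 g
lactose monohydrate: 62.9 mmol/L × 360.31 g/mol × 0.518 L ÷ 1000 = 11.740 g
thiamine hydrochloride: 6.54 µmol/L × 337.27 g/mol × 0.518 L ÷ 1000 = 1.143 mg
soluble starch: 11 g/L × 0.518 L = 5.698 g
cobalt chloride hexahydrate: 7.3 mg/L × 0.518 L = 3.781 mg

manganese chloride tetrahydrate 10.456 mg; potassium nitrate 3.968 g; mannitol 11.229 g; lactose monohydrate 11.740 g; thiamine hydrochloride 1.143 mg; soluble starch 5.698 g; cobalt chloride hexahydrate 3.781 mg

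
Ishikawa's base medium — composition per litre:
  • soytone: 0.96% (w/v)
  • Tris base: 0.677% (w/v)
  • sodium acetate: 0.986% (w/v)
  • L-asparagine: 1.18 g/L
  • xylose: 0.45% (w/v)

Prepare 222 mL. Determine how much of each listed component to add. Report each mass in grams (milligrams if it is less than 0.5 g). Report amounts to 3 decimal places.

Scale factor relative to 1 L: 0.222.
soytone: 0.96 g per 100 mL × 222 mL ÷ 100 = 2.131 g
Tris base: 0.677 g per 100 mL × 222 mL ÷ 100 = 1.503 g
sodium acetate: 0.986 g per 100 mL × 222 mL ÷ 100 = 2.189 g
L-asparagine: 1.18 g/L × 0.222 L = 0.26196 g = 261.960 mg
xylose: 0.45 g per 100 mL × 222 mL ÷ 100 = 0.999 g

soytone 2.131 g; Tris base 1.503 g; sodium acetate 2.189 g; L-asparagine 261.960 mg; xylose 0.999 g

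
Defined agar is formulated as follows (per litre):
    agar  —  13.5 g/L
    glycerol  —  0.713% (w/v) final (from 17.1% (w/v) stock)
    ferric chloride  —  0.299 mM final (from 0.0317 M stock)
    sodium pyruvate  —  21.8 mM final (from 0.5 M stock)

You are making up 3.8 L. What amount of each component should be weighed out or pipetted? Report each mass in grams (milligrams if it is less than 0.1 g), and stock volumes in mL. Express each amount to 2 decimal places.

Working volume: 3.8 L.
agar: 13.5 g/L × 3.8 L = 51.30 g
glycerol: C1V1 = C2V2 → 0.713% ÷ 17.1% × 3800 mL = 158.44 mL
ferric chloride: C1V1 = C2V2 → 0.299 mM × 3800 mL ÷ 31.7 mM = 35.84 mL
sodium pyruvate: C1V1 = C2V2 → 21.8 mM × 3800 mL ÷ 500 mM = 165.68 mL

agar 51.30 g; glycerol 158.44 mL; ferric chloride 35.84 mL; sodium pyruvate 165.68 mL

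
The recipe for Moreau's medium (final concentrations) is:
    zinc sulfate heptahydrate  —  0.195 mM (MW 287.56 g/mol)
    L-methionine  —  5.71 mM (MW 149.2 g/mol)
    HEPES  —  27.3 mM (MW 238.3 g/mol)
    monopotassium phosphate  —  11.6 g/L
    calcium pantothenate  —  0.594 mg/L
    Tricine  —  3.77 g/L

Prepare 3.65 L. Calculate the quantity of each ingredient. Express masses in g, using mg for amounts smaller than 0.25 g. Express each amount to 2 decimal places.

Scale factor relative to 1 L: 3.65.
zinc sulfate heptahydrate: 0.195 mmol/L × 287.56 mg/mmol × 3.65 L = 204.67 mg
L-methionine: 5.71 mmol/L × 149.2 g/mol × 3.65 L ÷ 1000 = 3.11 g
HEPES: 27.3 mmol/L × 238.3 g/mol × 3.65 L ÷ 1000 = 23.75 g
monopotassium phosphate: 11.6 g/L × 3.65 L = 42.34 g
calcium pantothenate: 0.594 mg/L × 3.65 L = 2.17 mg
Tricine: 3.77 g/L × 3.65 L = 13.76 g

zinc sulfate heptahydrate 204.67 mg; L-methionine 3.11 g; HEPES 23.75 g; monopotassium phosphate 42.34 g; calcium pantothenate 2.17 mg; Tricine 13.76 g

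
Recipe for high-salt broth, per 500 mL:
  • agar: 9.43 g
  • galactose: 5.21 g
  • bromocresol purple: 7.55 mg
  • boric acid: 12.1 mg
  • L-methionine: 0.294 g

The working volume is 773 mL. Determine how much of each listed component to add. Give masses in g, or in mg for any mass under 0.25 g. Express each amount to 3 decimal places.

agar 14.579 g; galactose 8.055 g; bromocresol purple 11.672 mg; boric acid 18.707 mg; L-methionine 0.455 g

Scale factor = 773 mL / 500 mL = 1.546.
agar: 9.43 g × (773 mL / 500 mL) = 14.579 g
galactose: 5.21 g × (773 mL / 500 mL) = 8.055 g
bromocresol purple: 7.55 mg × (773 mL / 500 mL) = 11.672 mg
boric acid: 12.1 mg × (773 mL / 500 mL) = 18.707 mg
L-methionine: 0.294 g × (773 mL / 500 mL) = 0.455 g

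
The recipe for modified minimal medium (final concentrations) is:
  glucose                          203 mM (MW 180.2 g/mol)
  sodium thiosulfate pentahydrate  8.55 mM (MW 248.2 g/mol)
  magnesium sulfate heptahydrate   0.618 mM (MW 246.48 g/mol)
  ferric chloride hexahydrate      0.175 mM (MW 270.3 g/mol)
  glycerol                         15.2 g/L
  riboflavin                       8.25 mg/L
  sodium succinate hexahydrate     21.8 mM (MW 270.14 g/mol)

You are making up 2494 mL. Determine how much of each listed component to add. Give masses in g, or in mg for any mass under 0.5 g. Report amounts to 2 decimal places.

Working volume: 2494 mL = 2.494 L.
glucose: 203 mmol/L × 180.2 g/mol × 2.494 L ÷ 1000 = 91.23 g
sodium thiosulfate pentahydrate: 8.55 mmol/L × 248.2 g/mol × 2.494 L ÷ 1000 = 5.29 g
magnesium sulfate heptahydrate: 0.618 mmol/L × 246.48 mg/mmol × 2.494 L = 379.90 mg
ferric chloride hexahydrate: 0.175 mmol/L × 270.3 mg/mmol × 2.494 L = 117.97 mg
glycerol: 15.2 g/L × 2.494 L = 37.91 g
riboflavin: 8.25 mg/L × 2.494 L = 20.58 mg
sodium succinate hexahydrate: 21.8 mmol/L × 270.14 g/mol × 2.494 L ÷ 1000 = 14.69 g

glucose 91.23 g; sodium thiosulfate pentahydrate 5.29 g; magnesium sulfate heptahydrate 379.90 mg; ferric chloride hexahydrate 117.97 mg; glycerol 37.91 g; riboflavin 20.58 mg; sodium succinate hexahydrate 14.69 g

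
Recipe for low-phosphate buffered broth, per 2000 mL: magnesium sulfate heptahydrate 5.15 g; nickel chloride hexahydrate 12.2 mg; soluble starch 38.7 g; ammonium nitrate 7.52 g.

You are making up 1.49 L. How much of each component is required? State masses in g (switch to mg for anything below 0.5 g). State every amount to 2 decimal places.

Scale factor = 1490 mL / 2000 mL = 0.745.
magnesium sulfate heptahydrate: 5.15 g × (1490 mL / 2000 mL) = 3.84 g
nickel chloride hexahydrate: 12.2 mg × (1490 mL / 2000 mL) = 9.09 mg
soluble starch: 38.7 g × (1490 mL / 2000 mL) = 28.83 g
ammonium nitrate: 7.52 g × (1490 mL / 2000 mL) = 5.60 g

magnesium sulfate heptahydrate 3.84 g; nickel chloride hexahydrate 9.09 mg; soluble starch 28.83 g; ammonium nitrate 5.60 g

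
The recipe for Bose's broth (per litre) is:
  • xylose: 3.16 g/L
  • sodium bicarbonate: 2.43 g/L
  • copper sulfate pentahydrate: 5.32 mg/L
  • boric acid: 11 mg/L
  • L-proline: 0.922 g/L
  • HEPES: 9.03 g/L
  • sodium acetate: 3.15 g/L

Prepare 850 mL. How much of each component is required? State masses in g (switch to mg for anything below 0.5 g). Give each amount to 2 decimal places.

Target volume = 850 mL = 0.85 L.
xylose: 3.16 g/L × 0.85 L = 2.69 g
sodium bicarbonate: 2.43 g/L × 0.85 L = 2.07 g
copper sulfate pentahydrate: 5.32 mg/L × 0.85 L = 4.52 mg
boric acid: 11 mg/L × 0.85 L = 9.35 mg
L-proline: 0.922 g/L × 0.85 L = 0.78 g
HEPES: 9.03 g/L × 0.85 L = 7.68 g
sodium acetate: 3.15 g/L × 0.85 L = 2.68 g

xylose 2.69 g; sodium bicarbonate 2.07 g; copper sulfate pentahydrate 4.52 mg; boric acid 9.35 mg; L-proline 0.78 g; HEPES 7.68 g; sodium acetate 2.68 g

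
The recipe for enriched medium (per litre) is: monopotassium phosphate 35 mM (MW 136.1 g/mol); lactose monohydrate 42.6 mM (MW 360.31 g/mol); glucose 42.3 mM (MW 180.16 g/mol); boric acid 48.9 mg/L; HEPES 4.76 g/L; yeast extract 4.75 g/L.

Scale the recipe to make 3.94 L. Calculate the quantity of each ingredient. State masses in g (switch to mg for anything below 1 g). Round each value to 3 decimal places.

Scale factor relative to 1 L: 3.94.
monopotassium phosphate: 35 mmol/L × 136.1 g/mol × 3.94 L ÷ 1000 = 18.768 g
lactose monohydrate: 42.6 mmol/L × 360.31 g/mol × 3.94 L ÷ 1000 = 60.476 g
glucose: 42.3 mmol/L × 180.16 g/mol × 3.94 L ÷ 1000 = 30.026 g
boric acid: 48.9 mg/L × 3.94 L = 192.666 mg
HEPES: 4.76 g/L × 3.94 L = 18.754 g
yeast extract: 4.75 g/L × 3.94 L = 18.715 g

monopotassium phosphate 18.768 g; lactose monohydrate 60.476 g; glucose 30.026 g; boric acid 192.666 mg; HEPES 18.754 g; yeast extract 18.715 g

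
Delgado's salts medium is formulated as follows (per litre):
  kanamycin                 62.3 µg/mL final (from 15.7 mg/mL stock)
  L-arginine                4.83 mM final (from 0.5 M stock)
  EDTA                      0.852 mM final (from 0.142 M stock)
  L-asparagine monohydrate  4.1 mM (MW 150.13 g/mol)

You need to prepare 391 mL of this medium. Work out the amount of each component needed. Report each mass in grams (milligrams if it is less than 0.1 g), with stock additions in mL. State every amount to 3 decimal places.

Scale factor relative to 1 L: 0.391.
kanamycin: V = C2·V2/C1 = 62.3 µg/mL × 391 mL ÷ 15700 µg/mL = 1.552 mL
L-arginine: V = C2·V2/C1 = 4.83 mM × 391 mL ÷ 500 mM = 3.777 mL
EDTA: C1V1 = C2V2 → 0.852 mM × 391 mL ÷ 142 mM = 2.346 mL
L-asparagine monohydrate: 4.1 mmol/L × 150.13 g/mol × 0.391 L ÷ 1000 = 0.241 g

kanamycin 1.552 mL; L-arginine 3.777 mL; EDTA 2.346 mL; L-asparagine monohydrate 0.241 g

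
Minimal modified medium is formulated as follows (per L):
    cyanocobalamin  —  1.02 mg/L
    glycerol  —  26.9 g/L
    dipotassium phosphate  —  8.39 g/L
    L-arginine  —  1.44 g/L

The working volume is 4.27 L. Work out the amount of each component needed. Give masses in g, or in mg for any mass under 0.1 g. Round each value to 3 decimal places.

Working volume: 4.27 L.
cyanocobalamin: 1.02 mg/L × 4.27 L = 4.355 mg
glycerol: 26.9 g/L × 4.27 L = 114.863 g
dipotassium phosphate: 8.39 g/L × 4.27 L = 35.825 g
L-arginine: 1.44 g/L × 4.27 L = 6.149 g

cyanocobalamin 4.355 mg; glycerol 114.863 g; dipotassium phosphate 35.825 g; L-arginine 6.149 g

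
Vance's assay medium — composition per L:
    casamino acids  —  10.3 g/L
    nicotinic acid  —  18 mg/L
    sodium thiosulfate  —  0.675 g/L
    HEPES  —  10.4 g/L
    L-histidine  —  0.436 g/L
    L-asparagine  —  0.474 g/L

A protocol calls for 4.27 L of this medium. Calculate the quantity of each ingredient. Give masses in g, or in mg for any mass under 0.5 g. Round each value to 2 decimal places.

casamino acids 43.98 g; nicotinic acid 76.86 mg; sodium thiosulfate 2.88 g; HEPES 44.41 g; L-histidine 1.86 g; L-asparagine 2.02 g

Working volume: 4.27 L.
casamino acids: 10.3 g/L × 4.27 L = 43.98 g
nicotinic acid: 18 mg/L × 4.27 L = 76.86 mg
sodium thiosulfate: 0.675 g/L × 4.27 L = 2.88 g
HEPES: 10.4 g/L × 4.27 L = 44.41 g
L-histidine: 0.436 g/L × 4.27 L = 1.86 g
L-asparagine: 0.474 g/L × 4.27 L = 2.02 g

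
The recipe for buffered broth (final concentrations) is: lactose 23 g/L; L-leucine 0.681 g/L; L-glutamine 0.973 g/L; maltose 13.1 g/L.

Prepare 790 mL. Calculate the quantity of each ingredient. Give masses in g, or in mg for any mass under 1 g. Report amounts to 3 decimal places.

Target volume = 790 mL = 0.79 L.
lactose: 23 g/L × 0.79 L = 18.170 g
L-leucine: 0.681 g/L × 0.79 L = 0.53799 g = 537.990 mg
L-glutamine: 0.973 g/L × 0.79 L = 0.76867 g = 768.670 mg
maltose: 13.1 g/L × 0.79 L = 10.349 g

lactose 18.170 g; L-leucine 537.990 mg; L-glutamine 768.670 mg; maltose 10.349 g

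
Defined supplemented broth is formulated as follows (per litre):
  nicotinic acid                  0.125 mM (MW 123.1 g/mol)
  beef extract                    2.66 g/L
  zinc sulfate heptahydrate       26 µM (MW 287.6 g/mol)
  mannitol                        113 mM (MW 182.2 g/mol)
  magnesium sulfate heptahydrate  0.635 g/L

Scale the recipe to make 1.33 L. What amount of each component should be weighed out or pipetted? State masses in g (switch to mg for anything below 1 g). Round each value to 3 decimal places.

nicotinic acid 20.465 mg; beef extract 3.538 g; zinc sulfate heptahydrate 9.945 mg; mannitol 27.383 g; magnesium sulfate heptahydrate 844.550 mg

Scale factor relative to 1 L: 1.33.
nicotinic acid: 0.125 mmol/L × 123.1 mg/mmol × 1.33 L = 20.465 mg
beef extract: 2.66 g/L × 1.33 L = 3.538 g
zinc sulfate heptahydrate: 26 µmol/L × 287.6 g/mol × 1.33 L ÷ 1000 = 9.945 mg
mannitol: 113 mmol/L × 182.2 g/mol × 1.33 L ÷ 1000 = 27.383 g
magnesium sulfate heptahydrate: 0.635 g/L × 1.33 L = 0.84455 g = 844.550 mg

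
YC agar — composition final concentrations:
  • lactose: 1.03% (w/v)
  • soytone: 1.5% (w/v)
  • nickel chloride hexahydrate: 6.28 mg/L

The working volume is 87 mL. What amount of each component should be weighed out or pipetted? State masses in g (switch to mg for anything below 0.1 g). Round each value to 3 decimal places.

Scale factor relative to 1 L: 0.087.
lactose: 1.03 g per 100 mL × 87 mL ÷ 100 = 0.896 g
soytone: 1.5 g per 100 mL × 87 mL ÷ 100 = 1.305 g
nickel chloride hexahydrate: 6.28 mg/L × 0.087 L = 0.546 mg

lactose 0.896 g; soytone 1.305 g; nickel chloride hexahydrate 0.546 mg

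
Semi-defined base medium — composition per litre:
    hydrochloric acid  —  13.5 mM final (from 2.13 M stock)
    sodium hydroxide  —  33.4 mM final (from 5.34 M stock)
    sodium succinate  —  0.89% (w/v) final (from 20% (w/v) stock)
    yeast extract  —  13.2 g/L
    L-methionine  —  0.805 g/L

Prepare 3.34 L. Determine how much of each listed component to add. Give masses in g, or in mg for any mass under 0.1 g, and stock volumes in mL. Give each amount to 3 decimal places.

hydrochloric acid 21.169 mL; sodium hydroxide 20.891 mL; sodium succinate 148.630 mL; yeast extract 44.088 g; L-methionine 2.689 g

Working volume: 3.34 L.
hydrochloric acid: V = C2·V2/C1 = 13.5 mM × 3340 mL ÷ 2130 mM = 21.169 mL
sodium hydroxide: C1V1 = C2V2 → 33.4 mM × 3340 mL ÷ 5340 mM = 20.891 mL
sodium succinate: V = C2·V2/C1 = 0.89% ÷ 20% × 3340 mL = 148.630 mL
yeast extract: 13.2 g/L × 3.34 L = 44.088 g
L-methionine: 0.805 g/L × 3.34 L = 2.689 g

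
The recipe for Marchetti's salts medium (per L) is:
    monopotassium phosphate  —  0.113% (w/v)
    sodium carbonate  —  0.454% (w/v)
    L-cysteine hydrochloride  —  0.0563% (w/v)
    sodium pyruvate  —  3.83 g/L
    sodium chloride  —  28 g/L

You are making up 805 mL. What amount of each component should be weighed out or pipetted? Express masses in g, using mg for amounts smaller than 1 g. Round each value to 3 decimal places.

monopotassium phosphate 909.650 mg; sodium carbonate 3.655 g; L-cysteine hydrochloride 453.215 mg; sodium pyruvate 3.083 g; sodium chloride 22.540 g

Target volume = 805 mL = 0.805 L.
monopotassium phosphate: 0.113 g per 100 mL × 805 mL ÷ 100 = 0.90965 g = 909.650 mg
sodium carbonate: 0.454% w/v = 4.54 g/L → 4.54 × 0.805 L = 3.655 g
L-cysteine hydrochloride: 0.0563% w/v = 0.563 g/L → 0.563 × 0.805 L = 0.453215 g = 453.215 mg
sodium pyruvate: 3.83 g/L × 0.805 L = 3.083 g
sodium chloride: 28 g/L × 0.805 L = 22.540 g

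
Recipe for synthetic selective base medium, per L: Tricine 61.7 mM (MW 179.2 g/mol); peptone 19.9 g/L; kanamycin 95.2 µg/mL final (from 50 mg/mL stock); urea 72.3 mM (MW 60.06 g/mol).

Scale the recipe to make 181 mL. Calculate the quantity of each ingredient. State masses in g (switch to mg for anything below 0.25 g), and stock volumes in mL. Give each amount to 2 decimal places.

Target volume = 181 mL = 0.181 L.
Tricine: 61.7 mmol/L × 179.2 g/mol × 0.181 L ÷ 1000 = 2.00 g
peptone: 19.9 g/L × 0.181 L = 3.60 g
kanamycin: C1V1 = C2V2 → 95.2 µg/mL × 181 mL ÷ 50000 µg/mL = 0.34 mL
urea: 72.3 mmol/L × 60.06 g/mol × 0.181 L ÷ 1000 = 0.79 g

Tricine 2.00 g; peptone 3.60 g; kanamycin 0.34 mL; urea 0.79 g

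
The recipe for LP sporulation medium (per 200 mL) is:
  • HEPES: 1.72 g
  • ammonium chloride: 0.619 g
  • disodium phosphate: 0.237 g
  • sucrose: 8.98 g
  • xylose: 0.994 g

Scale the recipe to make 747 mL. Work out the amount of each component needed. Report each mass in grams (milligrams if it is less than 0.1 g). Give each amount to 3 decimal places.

Ratio of target to recipe volume: 747 / 200 = 3.735.
HEPES: 1.72 g × (747 mL / 200 mL) = 6.424 g
ammonium chloride: 0.619 g × (747 mL / 200 mL) = 2.312 g
disodium phosphate: 0.237 g × (747 mL / 200 mL) = 0.885 g
sucrose: 8.98 g × (747 mL / 200 mL) = 33.540 g
xylose: 0.994 g × (747 mL / 200 mL) = 3.713 g

HEPES 6.424 g; ammonium chloride 2.312 g; disodium phosphate 0.885 g; sucrose 33.540 g; xylose 3.713 g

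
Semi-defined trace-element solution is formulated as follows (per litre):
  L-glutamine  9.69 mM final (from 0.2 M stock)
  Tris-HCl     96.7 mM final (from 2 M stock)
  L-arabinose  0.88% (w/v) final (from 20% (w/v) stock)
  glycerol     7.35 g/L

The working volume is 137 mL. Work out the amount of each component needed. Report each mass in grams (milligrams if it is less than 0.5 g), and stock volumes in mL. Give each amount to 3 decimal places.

Scale factor relative to 1 L: 0.137.
L-glutamine: C1V1 = C2V2 → 9.69 mM × 137 mL ÷ 200 mM = 6.638 mL
Tris-HCl: V = C2·V2/C1 = 96.7 mM × 137 mL ÷ 2000 mM = 6.624 mL
L-arabinose: dilute stock: 0.88% ÷ 20% × 137 mL = 6.028 mL
glycerol: 7.35 g/L × 0.137 L = 1.007 g

L-glutamine 6.638 mL; Tris-HCl 6.624 mL; L-arabinose 6.028 mL; glycerol 1.007 g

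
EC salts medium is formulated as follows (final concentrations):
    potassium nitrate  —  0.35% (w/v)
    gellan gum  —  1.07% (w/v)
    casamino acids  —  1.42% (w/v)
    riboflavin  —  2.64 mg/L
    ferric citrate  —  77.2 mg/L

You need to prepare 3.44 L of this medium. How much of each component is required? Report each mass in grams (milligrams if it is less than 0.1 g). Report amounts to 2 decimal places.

Working volume: 3.44 L.
potassium nitrate: 0.35% w/v = 3.5 g/L → 3.5 × 3.44 L = 12.04 g
gellan gum: 1.07 g per 100 mL × 3440 mL ÷ 100 = 36.81 g
casamino acids: 1.42% w/v = 14.2 g/L → 14.2 × 3.44 L = 48.85 g
riboflavin: 2.64 mg/L × 3.44 L = 9.08 mg
ferric citrate: 77.2 mg/L × 3.44 L = 265.568 mg = 0.27 g

potassium nitrate 12.04 g; gellan gum 36.81 g; casamino acids 48.85 g; riboflavin 9.08 mg; ferric citrate 0.27 g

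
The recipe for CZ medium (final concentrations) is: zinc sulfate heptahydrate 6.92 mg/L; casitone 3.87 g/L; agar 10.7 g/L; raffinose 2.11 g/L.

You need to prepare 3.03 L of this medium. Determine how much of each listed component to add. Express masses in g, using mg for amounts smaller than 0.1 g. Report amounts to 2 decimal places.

zinc sulfate heptahydrate 20.97 mg; casitone 11.73 g; agar 32.42 g; raffinose 6.39 g

Working volume: 3.03 L.
zinc sulfate heptahydrate: 6.92 mg/L × 3.03 L = 20.97 mg
casitone: 3.87 g/L × 3.03 L = 11.73 g
agar: 10.7 g/L × 3.03 L = 32.42 g
raffinose: 2.11 g/L × 3.03 L = 6.39 g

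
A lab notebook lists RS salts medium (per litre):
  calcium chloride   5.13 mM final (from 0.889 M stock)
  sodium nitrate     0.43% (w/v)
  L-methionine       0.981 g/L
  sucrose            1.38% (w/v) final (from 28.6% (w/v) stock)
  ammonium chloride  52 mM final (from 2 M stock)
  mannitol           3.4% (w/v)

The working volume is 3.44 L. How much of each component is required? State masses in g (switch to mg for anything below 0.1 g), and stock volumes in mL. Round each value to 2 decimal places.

calcium chloride 19.85 mL; sodium nitrate 14.79 g; L-methionine 3.37 g; sucrose 165.99 mL; ammonium chloride 89.44 mL; mannitol 116.96 g

Scale factor relative to 1 L: 3.44.
calcium chloride: C1V1 = C2V2 → 5.13 mM × 3440 mL ÷ 889 mM = 19.85 mL
sodium nitrate: 0.43 g per 100 mL × 3440 mL ÷ 100 = 14.79 g
L-methionine: 0.981 g/L × 3.44 L = 3.37 g
sucrose: C1V1 = C2V2 → 1.38% ÷ 28.6% × 3440 mL = 165.99 mL
ammonium chloride: C1V1 = C2V2 → 52 mM × 3440 mL ÷ 2000 mM = 89.44 mL
mannitol: 3.4 g per 100 mL × 3440 mL ÷ 100 = 116.96 g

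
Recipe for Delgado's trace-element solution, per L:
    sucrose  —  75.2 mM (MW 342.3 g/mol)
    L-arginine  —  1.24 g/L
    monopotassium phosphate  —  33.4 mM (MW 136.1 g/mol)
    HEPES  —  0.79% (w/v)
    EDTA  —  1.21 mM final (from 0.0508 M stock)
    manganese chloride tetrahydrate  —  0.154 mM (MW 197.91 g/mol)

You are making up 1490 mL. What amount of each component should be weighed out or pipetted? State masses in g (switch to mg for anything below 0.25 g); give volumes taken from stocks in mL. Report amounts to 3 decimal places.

sucrose 38.354 g; L-arginine 1.848 g; monopotassium phosphate 6.773 g; HEPES 11.771 g; EDTA 35.490 mL; manganese chloride tetrahydrate 45.412 mg

Target volume = 1490 mL = 1.49 L.
sucrose: 75.2 mmol/L × 342.3 g/mol × 1.49 L ÷ 1000 = 38.354 g
L-arginine: 1.24 g/L × 1.49 L = 1.848 g
monopotassium phosphate: 33.4 mmol/L × 136.1 g/mol × 1.49 L ÷ 1000 = 6.773 g
HEPES: 0.79 g per 100 mL × 1490 mL ÷ 100 = 11.771 g
EDTA: dilute stock: 1.21 mM × 1490 mL ÷ 50.8 mM = 35.490 mL
manganese chloride tetrahydrate: 0.154 mmol/L × 197.91 mg/mmol × 1.49 L = 45.412 mg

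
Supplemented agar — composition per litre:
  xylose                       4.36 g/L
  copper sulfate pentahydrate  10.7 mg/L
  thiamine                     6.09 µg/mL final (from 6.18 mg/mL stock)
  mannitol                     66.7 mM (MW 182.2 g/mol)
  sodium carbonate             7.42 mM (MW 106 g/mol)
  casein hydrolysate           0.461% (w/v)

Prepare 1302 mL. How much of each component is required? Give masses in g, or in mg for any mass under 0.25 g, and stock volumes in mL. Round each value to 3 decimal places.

Working volume: 1302 mL = 1.302 L.
xylose: 4.36 g/L × 1.302 L = 5.677 g
copper sulfate pentahydrate: 10.7 mg/L × 1.302 L = 13.931 mg
thiamine: V = C2·V2/C1 = 6.09 µg/mL × 1302 mL ÷ 6180 µg/mL = 1.283 mL
mannitol: 66.7 mmol/L × 182.2 g/mol × 1.302 L ÷ 1000 = 15.823 g
sodium carbonate: 7.42 mmol/L × 106 g/mol × 1.302 L ÷ 1000 = 1.024 g
casein hydrolysate: 0.461 g per 100 mL × 1302 mL ÷ 100 = 6.002 g

xylose 5.677 g; copper sulfate pentahydrate 13.931 mg; thiamine 1.283 mL; mannitol 15.823 g; sodium carbonate 1.024 g; casein hydrolysate 6.002 g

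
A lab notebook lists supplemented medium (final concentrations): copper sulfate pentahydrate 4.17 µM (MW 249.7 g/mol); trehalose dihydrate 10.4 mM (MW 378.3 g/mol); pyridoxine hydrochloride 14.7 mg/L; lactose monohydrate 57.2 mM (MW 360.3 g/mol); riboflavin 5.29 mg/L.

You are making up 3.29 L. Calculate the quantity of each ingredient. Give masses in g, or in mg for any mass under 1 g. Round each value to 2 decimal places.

copper sulfate pentahydrate 3.43 mg; trehalose dihydrate 12.94 g; pyridoxine hydrochloride 48.36 mg; lactose monohydrate 67.80 g; riboflavin 17.40 mg

Working volume: 3.29 L.
copper sulfate pentahydrate: 4.17 µmol/L × 249.7 g/mol × 3.29 L ÷ 1000 = 3.43 mg
trehalose dihydrate: 10.4 mmol/L × 378.3 g/mol × 3.29 L ÷ 1000 = 12.94 g
pyridoxine hydrochloride: 14.7 mg/L × 3.29 L = 48.36 mg
lactose monohydrate: 57.2 mmol/L × 360.3 g/mol × 3.29 L ÷ 1000 = 67.80 g
riboflavin: 5.29 mg/L × 3.29 L = 17.40 mg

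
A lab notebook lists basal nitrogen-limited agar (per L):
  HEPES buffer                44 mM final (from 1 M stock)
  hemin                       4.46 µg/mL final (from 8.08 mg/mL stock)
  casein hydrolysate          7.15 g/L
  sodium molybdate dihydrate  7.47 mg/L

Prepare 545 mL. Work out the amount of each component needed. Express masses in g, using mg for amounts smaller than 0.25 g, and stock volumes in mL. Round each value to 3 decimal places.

HEPES buffer 23.980 mL; hemin 0.301 mL; casein hydrolysate 3.897 g; sodium molybdate dihydrate 4.071 mg

Target volume = 545 mL = 0.545 L.
HEPES buffer: V = C2·V2/C1 = 44 mM × 545 mL ÷ 1000 mM = 23.980 mL
hemin: dilute stock: 4.46 µg/mL × 545 mL ÷ 8080 µg/mL = 0.301 mL
casein hydrolysate: 7.15 g/L × 0.545 L = 3.897 g
sodium molybdate dihydrate: 7.47 mg/L × 0.545 L = 4.071 mg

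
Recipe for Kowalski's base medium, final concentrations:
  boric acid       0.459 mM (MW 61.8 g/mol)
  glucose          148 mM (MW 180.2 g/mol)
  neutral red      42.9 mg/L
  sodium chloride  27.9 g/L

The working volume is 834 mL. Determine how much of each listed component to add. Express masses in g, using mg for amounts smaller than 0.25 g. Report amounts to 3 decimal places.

Target volume = 834 mL = 0.834 L.
boric acid: 0.459 mmol/L × 61.8 mg/mmol × 0.834 L = 23.657 mg
glucose: 148 mmol/L × 180.2 g/mol × 0.834 L ÷ 1000 = 22.242 g
neutral red: 42.9 mg/L × 0.834 L = 35.779 mg
sodium chloride: 27.9 g/L × 0.834 L = 23.269 g

boric acid 23.657 mg; glucose 22.242 g; neutral red 35.779 mg; sodium chloride 23.269 g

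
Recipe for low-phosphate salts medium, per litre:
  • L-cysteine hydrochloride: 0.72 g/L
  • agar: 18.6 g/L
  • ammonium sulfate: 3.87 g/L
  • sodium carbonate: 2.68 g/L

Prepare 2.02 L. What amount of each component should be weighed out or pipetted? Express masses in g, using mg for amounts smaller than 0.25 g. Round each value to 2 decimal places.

Working volume: 2.02 L.
L-cysteine hydrochloride: 0.72 g/L × 2.02 L = 1.45 g
agar: 18.6 g/L × 2.02 L = 37.57 g
ammonium sulfate: 3.87 g/L × 2.02 L = 7.82 g
sodium carbonate: 2.68 g/L × 2.02 L = 5.41 g

L-cysteine hydrochloride 1.45 g; agar 37.57 g; ammonium sulfate 7.82 g; sodium carbonate 5.41 g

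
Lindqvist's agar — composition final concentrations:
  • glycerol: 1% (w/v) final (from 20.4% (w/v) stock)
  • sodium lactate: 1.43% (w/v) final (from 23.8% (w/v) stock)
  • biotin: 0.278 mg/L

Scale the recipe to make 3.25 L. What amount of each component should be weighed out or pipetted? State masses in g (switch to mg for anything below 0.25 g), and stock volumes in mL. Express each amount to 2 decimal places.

glycerol 159.31 mL; sodium lactate 195.27 mL; biotin 0.90 mg

Working volume: 3.25 L.
glycerol: V = C2·V2/C1 = 1% ÷ 20.4% × 3250 mL = 159.31 mL
sodium lactate: C1V1 = C2V2 → 1.43% ÷ 23.8% × 3250 mL = 195.27 mL
biotin: 0.278 mg/L × 3.25 L = 0.90 mg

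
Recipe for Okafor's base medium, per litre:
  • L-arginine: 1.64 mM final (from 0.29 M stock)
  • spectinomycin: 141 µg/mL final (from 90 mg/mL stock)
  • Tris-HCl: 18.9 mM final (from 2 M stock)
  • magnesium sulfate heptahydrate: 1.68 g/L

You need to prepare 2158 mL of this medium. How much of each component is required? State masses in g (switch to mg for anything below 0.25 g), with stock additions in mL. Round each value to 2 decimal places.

Working volume: 2158 mL = 2.158 L.
L-arginine: C1V1 = C2V2 → 1.64 mM × 2158 mL ÷ 290 mM = 12.20 mL
spectinomycin: C1V1 = C2V2 → 141 µg/mL × 2158 mL ÷ 90000 µg/mL = 3.38 mL
Tris-HCl: dilute stock: 18.9 mM × 2158 mL ÷ 2000 mM = 20.39 mL
magnesium sulfate heptahydrate: 1.68 g/L × 2.158 L = 3.63 g

L-arginine 12.20 mL; spectinomycin 3.38 mL; Tris-HCl 20.39 mL; magnesium sulfate heptahydrate 3.63 g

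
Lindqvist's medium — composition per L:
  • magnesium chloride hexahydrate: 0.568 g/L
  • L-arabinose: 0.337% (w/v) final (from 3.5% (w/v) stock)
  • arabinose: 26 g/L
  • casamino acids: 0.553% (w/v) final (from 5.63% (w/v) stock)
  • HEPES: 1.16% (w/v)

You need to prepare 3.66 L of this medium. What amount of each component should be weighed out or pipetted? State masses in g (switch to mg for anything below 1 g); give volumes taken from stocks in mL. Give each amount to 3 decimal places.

magnesium chloride hexahydrate 2.079 g; L-arabinose 352.406 mL; arabinose 95.160 g; casamino acids 359.499 mL; HEPES 42.456 g

Scale factor relative to 1 L: 3.66.
magnesium chloride hexahydrate: 0.568 g/L × 3.66 L = 2.079 g
L-arabinose: C1V1 = C2V2 → 0.337% ÷ 3.5% × 3660 mL = 352.406 mL
arabinose: 26 g/L × 3.66 L = 95.160 g
casamino acids: C1V1 = C2V2 → 0.553% ÷ 5.63% × 3660 mL = 359.499 mL
HEPES: 1.16 g per 100 mL × 3660 mL ÷ 100 = 42.456 g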